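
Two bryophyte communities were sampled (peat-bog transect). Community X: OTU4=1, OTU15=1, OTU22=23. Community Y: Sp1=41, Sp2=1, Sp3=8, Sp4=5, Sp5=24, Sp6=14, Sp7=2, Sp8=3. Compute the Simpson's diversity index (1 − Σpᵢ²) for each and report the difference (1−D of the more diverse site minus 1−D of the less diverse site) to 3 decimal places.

0.583

Community X: N=25, proportions 0.04, 0.04, 0.92, giving 1−D = 0.15040 (working shown to 5 dp, full precision carried).
Community Y: N=98, proportions 0.41837, 0.0102, 0.08163, 0.05102, 0.2449, 0.14286, 0.02041, 0.03061, giving 1−D = 0.73386.
Difference = |0.15040 − 0.73386| = 0.58346, i.e. 0.583 to 3 decimal places.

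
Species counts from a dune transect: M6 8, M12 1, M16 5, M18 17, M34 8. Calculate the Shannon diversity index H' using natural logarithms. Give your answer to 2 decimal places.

1.37

Total N = 8+1+5+17+8 = 39, so the proportions are 0.2051, 0.0256, 0.1282, 0.4359, 0.2051 (working shown to 4 dp, full precision carried).
Each pᵢ ln pᵢ term: 0.2051×(-1.5841)=-0.3249, 0.0256×(-3.6636)=-0.0939, 0.1282×(-2.0541)=-0.2633, 0.4359×(-0.8303)=-0.3619, 0.2051×(-1.5841)=-0.3249.
Sum = -1.3691, so H' = 1.37.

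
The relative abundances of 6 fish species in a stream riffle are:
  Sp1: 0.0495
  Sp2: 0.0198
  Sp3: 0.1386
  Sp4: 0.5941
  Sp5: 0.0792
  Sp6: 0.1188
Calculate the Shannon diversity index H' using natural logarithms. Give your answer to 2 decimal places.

Each pᵢ ln pᵢ term (working shown to 4 dp, full precision carried): 0.0495×(-3.0058)=-0.1488, 0.0198×(-3.9221)=-0.0777, 0.1386×(-1.9762)=-0.2739, 0.5941×(-0.5207)=-0.3094, 0.0792×(-2.5358)=-0.2008, 0.1188×(-2.1303)=-0.2531.
Sum = -1.2636, so H' = 1.26.

1.26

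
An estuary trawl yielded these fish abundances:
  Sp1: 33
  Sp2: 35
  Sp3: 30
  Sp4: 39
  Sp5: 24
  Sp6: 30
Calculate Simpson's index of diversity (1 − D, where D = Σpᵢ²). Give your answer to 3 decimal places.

0.830

Total N = 33+35+30+39+24+30 = 191, so the proportions are 0.17277, 0.18325, 0.15707, 0.20419, 0.12565, 0.15707 (working shown to 5 dp, full precision carried).
D = 0.17277² + 0.18325² + 0.15707² + 0.20419² + 0.12565² + 0.15707² = 0.02985 + 0.03358 + 0.02467 + 0.04169 + 0.01579 + 0.02467 = 0.17025.
So 1 − D = 0.82975, i.e. 0.830 to 3 decimal places.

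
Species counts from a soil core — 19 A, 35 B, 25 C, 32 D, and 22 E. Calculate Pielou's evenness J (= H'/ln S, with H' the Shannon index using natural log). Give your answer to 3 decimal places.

0.984

Total N = 19+35+25+32+22 = 133, so the proportions are 0.14286, 0.26316, 0.18797, 0.2406, 0.16541 (working shown to 5 dp, full precision carried).
H' = −Σ pᵢ ln pᵢ = −((-0.27799) + (-0.35132) + (-0.31419) + (-0.34276) + (-0.29763)) = 1.58388.
With S = 5 species, ln S = 1.60944, so J = 1.58388/1.60944 = 0.98412, i.e. 0.984 to 3 decimal places.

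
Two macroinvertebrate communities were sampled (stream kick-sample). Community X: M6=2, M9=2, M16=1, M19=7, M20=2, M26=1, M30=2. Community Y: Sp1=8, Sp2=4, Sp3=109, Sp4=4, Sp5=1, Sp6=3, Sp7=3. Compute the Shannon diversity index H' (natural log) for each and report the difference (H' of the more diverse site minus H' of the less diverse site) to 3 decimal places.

Community X: N=17, proportions 0.117647, 0.117647, 0.058824, 0.411765, 0.117647, 0.058824, 0.117647, giving H' = 1.705769 (working shown to 6 dp, full precision carried).
Community Y: N=132, proportions 0.060606, 0.030303, 0.825758, 0.030303, 0.007576, 0.022727, 0.022727, giving H' = 0.748904.
Difference = |1.705769 − 0.748904| = 0.956865, i.e. 0.957 to 3 decimal places.

0.957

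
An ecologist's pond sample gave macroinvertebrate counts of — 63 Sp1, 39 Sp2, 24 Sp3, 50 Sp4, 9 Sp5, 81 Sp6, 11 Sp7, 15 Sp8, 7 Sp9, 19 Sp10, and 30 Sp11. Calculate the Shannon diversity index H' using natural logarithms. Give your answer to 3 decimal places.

Total N = 63+39+24+50+9+81+11+15+7+19+30 = 348, so the proportions are 0.18103, 0.11207, 0.06897, 0.14368, 0.02586, 0.23276, 0.03161, 0.0431, 0.02011, 0.0546, 0.08621 (working shown to 5 dp, full precision carried).
Each pᵢ ln pᵢ term: 0.18103×(-1.70907)=-0.30940, 0.11207×(-2.18864)=-0.24528, 0.06897×(-2.67415)=-0.18442, 0.14368×(-1.94018)=-0.27876, 0.02586×(-3.65498)=-0.09453, 0.23276×(-1.45775)=-0.33930, 0.03161×(-3.45431)=-0.10919, 0.0431×(-3.14415)=-0.13552, 0.02011×(-3.90629)=-0.07857, 0.0546×(-2.90776)=-0.15876, 0.08621×(-2.45101)=-0.21129.
Sum = -2.14503, so H' = 2.145.

2.145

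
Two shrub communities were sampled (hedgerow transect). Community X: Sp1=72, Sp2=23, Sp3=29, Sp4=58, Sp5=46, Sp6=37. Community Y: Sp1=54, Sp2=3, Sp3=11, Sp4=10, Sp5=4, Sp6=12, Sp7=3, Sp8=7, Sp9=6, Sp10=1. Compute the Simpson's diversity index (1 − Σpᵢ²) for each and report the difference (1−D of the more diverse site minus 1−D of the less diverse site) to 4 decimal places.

Community X: N=265, proportions 0.271698, 0.086792, 0.109434, 0.218868, 0.173585, 0.139623, giving 1−D = 0.809142 (working shown to 6 dp, full precision carried).
Community Y: N=111, proportions 0.486486, 0.027027, 0.099099, 0.09009, 0.036036, 0.108108, 0.027027, 0.063063, 0.054054, 0.009009, giving 1−D = 0.723967.
Difference = |0.809142 − 0.723967| = 0.085175, i.e. 0.0852 to 4 decimal places.

0.0852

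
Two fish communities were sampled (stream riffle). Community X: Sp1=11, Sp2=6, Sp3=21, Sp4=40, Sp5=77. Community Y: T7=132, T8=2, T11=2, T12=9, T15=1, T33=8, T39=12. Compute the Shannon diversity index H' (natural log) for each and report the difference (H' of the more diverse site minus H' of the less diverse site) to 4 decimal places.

Community X: N=155, proportions 0.070968, 0.03871, 0.135484, 0.258065, 0.496774, giving H' = 1.281550 (working shown to 6 dp, full precision carried).
Community Y: N=166, proportions 0.795181, 0.012048, 0.012048, 0.054217, 0.006024, 0.048193, 0.072289, giving H' = 0.813603.
Difference = |1.281550 − 0.813603| = 0.467947, i.e. 0.4679 to 4 decimal places.

0.4679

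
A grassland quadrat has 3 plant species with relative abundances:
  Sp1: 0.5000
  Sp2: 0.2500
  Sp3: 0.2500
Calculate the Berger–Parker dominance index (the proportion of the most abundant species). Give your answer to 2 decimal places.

The largest proportion is 0.5, i.e. d = 0.50 to 2 decimal places.

0.50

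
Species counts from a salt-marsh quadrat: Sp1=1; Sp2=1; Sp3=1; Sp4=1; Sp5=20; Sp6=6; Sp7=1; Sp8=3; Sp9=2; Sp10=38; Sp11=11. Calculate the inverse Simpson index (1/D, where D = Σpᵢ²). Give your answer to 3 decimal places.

3.579

Total N = 1+1+1+1+20+6+1+3+2+38+11 = 85, so the proportions are 0.0117647, 0.0117647, 0.0117647, 0.0117647, 0.2352941, 0.0705882, 0.0117647, 0.0352941, 0.0235294, 0.4470588, 0.1294118 (working shown to 7 dp, full precision carried).
D = 0.0117647² + 0.0117647² + 0.0117647² + 0.0117647² + 0.2352941² + 0.0705882² + 0.0117647² + 0.0352941² + 0.0235294² + 0.4470588² + 0.1294118² = 0.0001384 + 0.0001384 + 0.0001384 + 0.0001384 + 0.0553633 + 0.0049827 + 0.0001384 + 0.0012457 + 0.0005536 + 0.1998616 + 0.0167474 = 0.2794464.
So 1/D = 3.57850, i.e. 3.579 to 3 decimal places.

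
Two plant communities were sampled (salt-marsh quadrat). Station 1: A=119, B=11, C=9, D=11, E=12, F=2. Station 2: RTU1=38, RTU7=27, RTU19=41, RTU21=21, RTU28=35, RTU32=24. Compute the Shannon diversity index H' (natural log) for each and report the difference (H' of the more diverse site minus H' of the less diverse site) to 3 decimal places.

0.763

Station 1: N=164, proportions 0.72561, 0.067073, 0.054878, 0.067073, 0.073171, 0.012195, giving H' = 0.999564 (working shown to 6 dp, full precision carried).
Station 2: N=186, proportions 0.204301, 0.145161, 0.22043, 0.112903, 0.188172, 0.129032, giving H' = 1.762748.
Difference = |0.999564 − 1.762748| = 0.763184, i.e. 0.763 to 3 decimal places.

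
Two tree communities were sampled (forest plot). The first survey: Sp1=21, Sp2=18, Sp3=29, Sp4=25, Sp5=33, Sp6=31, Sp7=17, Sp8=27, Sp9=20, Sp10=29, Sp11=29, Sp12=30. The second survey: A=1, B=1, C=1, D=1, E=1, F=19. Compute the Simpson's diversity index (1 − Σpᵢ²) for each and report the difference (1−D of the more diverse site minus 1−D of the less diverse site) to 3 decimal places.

0.549

The first survey: N=309, proportions 0.06796, 0.05825, 0.09385, 0.08091, 0.1068, 0.10032, 0.05502, 0.08738, 0.06472, 0.09385, 0.09385, 0.09709, giving 1−D = 0.91327 (working shown to 5 dp, full precision carried).
The second survey: N=24, proportions 0.04167, 0.04167, 0.04167, 0.04167, 0.04167, 0.79167, giving 1−D = 0.36458.
Difference = |0.91327 − 0.36458| = 0.54869, i.e. 0.549 to 3 decimal places.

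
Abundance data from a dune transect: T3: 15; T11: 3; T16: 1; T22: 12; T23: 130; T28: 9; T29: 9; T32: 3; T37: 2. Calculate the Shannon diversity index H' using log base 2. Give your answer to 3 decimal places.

1.637

Total N = 15+3+1+12+130+9+9+3+2 = 184, so the proportions are 0.08152, 0.0163, 0.00543, 0.06522, 0.70652, 0.04891, 0.04891, 0.0163, 0.01087 (working shown to 5 dp, full precision carried).
Each pᵢ log₂ pᵢ term: 0.08152×(-3.61667)=-0.29484, 0.0163×(-5.93860)=-0.09682, 0.00543×(-7.52356)=-0.04089, 0.06522×(-3.93860)=-0.25687, 0.70652×(-0.50119)=-0.35410, 0.04891×(-4.35364)=-0.21295, 0.04891×(-4.35364)=-0.21295, 0.0163×(-5.93860)=-0.09682, 0.01087×(-6.52356)=-0.07091.
Sum = -1.63715, so H' = 1.637.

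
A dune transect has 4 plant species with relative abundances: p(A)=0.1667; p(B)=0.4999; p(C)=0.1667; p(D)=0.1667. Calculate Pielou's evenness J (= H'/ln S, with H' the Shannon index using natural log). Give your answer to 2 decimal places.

0.90

H' = −Σ pᵢ ln pᵢ = −((-0.2987) + (-0.3466) + (-0.2987) + (-0.2987)) = 1.2426 (working shown to 4 dp, full precision carried).
With S = 4 species, ln S = 1.3863, so J = 1.2426/1.3863 = 0.8963, i.e. 0.90 to 2 decimal places.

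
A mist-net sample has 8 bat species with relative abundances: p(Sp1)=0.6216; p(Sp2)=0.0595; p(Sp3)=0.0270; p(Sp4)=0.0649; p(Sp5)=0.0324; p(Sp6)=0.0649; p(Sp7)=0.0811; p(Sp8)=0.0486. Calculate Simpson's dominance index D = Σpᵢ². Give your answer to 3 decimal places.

D = 0.6216² + 0.0595² + 0.027² + 0.0649² + 0.0324² + 0.0649² + 0.0811² + 0.0486² = 0.38639 + 0.00354 + 0.00073 + 0.00421 + 0.00105 + 0.00421 + 0.00658 + 0.00236 = 0.40907 (working shown to 5 dp, full precision carried).
To 3 decimal places, D = 0.409.

0.409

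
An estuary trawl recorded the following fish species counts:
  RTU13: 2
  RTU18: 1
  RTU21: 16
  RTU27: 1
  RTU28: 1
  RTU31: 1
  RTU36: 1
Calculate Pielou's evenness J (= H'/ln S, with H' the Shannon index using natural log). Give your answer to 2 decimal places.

Total N = 2+1+16+1+1+1+1 = 23, so the proportions are 0.087, 0.0435, 0.6957, 0.0435, 0.0435, 0.0435, 0.0435 (working shown to 4 dp, full precision carried).
H' = −Σ pᵢ ln pᵢ = −((-0.2124) + (-0.1363) + (-0.2525) + (-0.1363) + (-0.1363) + (-0.1363) + (-0.1363)) = 1.1465.
With S = 7 species, ln S = 1.9459, so J = 1.1465/1.9459 = 0.5892, i.e. 0.59 to 2 decimal places.

0.59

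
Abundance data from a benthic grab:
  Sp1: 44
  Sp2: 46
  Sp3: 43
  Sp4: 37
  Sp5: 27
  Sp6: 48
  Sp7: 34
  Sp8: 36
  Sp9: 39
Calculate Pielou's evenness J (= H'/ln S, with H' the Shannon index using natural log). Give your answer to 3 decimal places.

Total N = 44+46+43+37+27+48+34+36+39 = 354, so the proportions are 0.12429, 0.12994, 0.12147, 0.10452, 0.07627, 0.13559, 0.09605, 0.10169, 0.11017 (working shown to 5 dp, full precision carried).
H' = −Σ pᵢ ln pᵢ = −((-0.25917) + (-0.26517) + (-0.25607) + (-0.23605) + (-0.19628) + (-0.27093) + (-0.22503) + (-0.23245) + (-0.24300)) = 2.18414.
With S = 9 species, ln S = 2.19722, so J = 2.18414/2.19722 = 0.99405, i.e. 0.994 to 3 decimal places.

0.994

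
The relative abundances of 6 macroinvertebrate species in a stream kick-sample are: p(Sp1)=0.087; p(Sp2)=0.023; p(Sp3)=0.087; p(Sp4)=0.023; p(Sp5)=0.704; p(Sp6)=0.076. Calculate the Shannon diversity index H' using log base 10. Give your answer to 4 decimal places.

0.4523

Each pᵢ log₁₀ pᵢ term (working shown to 6 dp, full precision carried): 0.087×(-1.060481)=-0.092262, 0.023×(-1.638272)=-0.037680, 0.087×(-1.060481)=-0.092262, 0.023×(-1.638272)=-0.037680, 0.704×(-0.152427)=-0.107309, 0.076×(-1.119186)=-0.085058.
Sum = -0.452251, so H' = 0.4523.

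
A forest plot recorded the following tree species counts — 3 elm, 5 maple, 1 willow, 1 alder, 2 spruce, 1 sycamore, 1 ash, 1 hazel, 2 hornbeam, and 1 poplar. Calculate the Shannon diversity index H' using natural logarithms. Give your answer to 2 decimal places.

2.11

Total N = 3+5+1+1+2+1+1+1+2+1 = 18, so the proportions are 0.1667, 0.2778, 0.0556, 0.0556, 0.1111, 0.0556, 0.0556, 0.0556, 0.1111, 0.0556 (working shown to 4 dp, full precision carried).
Each pᵢ ln pᵢ term: 0.1667×(-1.7918)=-0.2986, 0.2778×(-1.2809)=-0.3558, 0.0556×(-2.8904)=-0.1606, 0.0556×(-2.8904)=-0.1606, 0.1111×(-2.1972)=-0.2441, 0.0556×(-2.8904)=-0.1606, 0.0556×(-2.8904)=-0.1606, 0.0556×(-2.8904)=-0.1606, 0.1111×(-2.1972)=-0.2441, 0.0556×(-2.8904)=-0.1606.
Sum = -2.1062, so H' = 2.11.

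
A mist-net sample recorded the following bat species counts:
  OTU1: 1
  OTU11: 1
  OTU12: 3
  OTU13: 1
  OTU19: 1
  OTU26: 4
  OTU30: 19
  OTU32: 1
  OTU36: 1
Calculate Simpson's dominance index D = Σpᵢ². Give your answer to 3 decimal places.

Total N = 1+1+3+1+1+4+19+1+1 = 32, so the proportions are 0.03125, 0.03125, 0.09375, 0.03125, 0.03125, 0.125, 0.59375, 0.03125, 0.03125 (working shown to 5 dp, full precision carried).
D = 0.03125² + 0.03125² + 0.09375² + 0.03125² + 0.03125² + 0.125² + 0.59375² + 0.03125² + 0.03125² = 0.00098 + 0.00098 + 0.00879 + 0.00098 + 0.00098 + 0.01562 + 0.35254 + 0.00098 + 0.00098 = 0.38281.
To 3 decimal places, D = 0.383.

0.383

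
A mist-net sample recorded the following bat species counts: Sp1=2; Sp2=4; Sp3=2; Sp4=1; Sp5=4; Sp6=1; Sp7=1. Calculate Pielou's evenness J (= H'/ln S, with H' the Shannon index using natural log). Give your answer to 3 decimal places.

Total N = 2+4+2+1+4+1+1 = 15, so the proportions are 0.13333, 0.26667, 0.13333, 0.06667, 0.26667, 0.06667, 0.06667 (working shown to 5 dp, full precision carried).
H' = −Σ pᵢ ln pᵢ = −((-0.26865) + (-0.35247) + (-0.26865) + (-0.18054) + (-0.35247) + (-0.18054) + (-0.18054)) = 1.78385.
With S = 7 species, ln S = 1.94591, so J = 1.78385/1.94591 = 0.91672, i.e. 0.917 to 3 decimal places.

0.917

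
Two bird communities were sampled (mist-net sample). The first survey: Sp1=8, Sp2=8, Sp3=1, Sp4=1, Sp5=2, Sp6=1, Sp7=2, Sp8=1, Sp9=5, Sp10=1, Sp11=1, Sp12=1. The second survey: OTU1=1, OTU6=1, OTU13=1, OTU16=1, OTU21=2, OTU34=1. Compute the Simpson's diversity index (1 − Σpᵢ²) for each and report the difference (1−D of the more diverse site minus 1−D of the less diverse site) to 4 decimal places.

0.0196

The first survey: N=32, proportions 0.25, 0.25, 0.03125, 0.03125, 0.0625, 0.03125, 0.0625, 0.03125, 0.15625, 0.03125, 0.03125, 0.03125, giving 1−D = 0.835938 (working shown to 6 dp, full precision carried).
The second survey: N=7, proportions 0.142857, 0.142857, 0.142857, 0.142857, 0.285714, 0.142857, giving 1−D = 0.816327.
Difference = |0.835938 − 0.816327| = 0.019611, i.e. 0.0196 to 4 decimal places.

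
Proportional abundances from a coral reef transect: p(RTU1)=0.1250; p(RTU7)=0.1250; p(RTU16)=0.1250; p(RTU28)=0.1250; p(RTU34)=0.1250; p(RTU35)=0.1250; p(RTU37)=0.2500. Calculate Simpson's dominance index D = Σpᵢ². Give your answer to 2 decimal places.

D = 0.125² + 0.125² + 0.125² + 0.125² + 0.125² + 0.125² + 0.25² = 0.0156 + 0.0156 + 0.0156 + 0.0156 + 0.0156 + 0.0156 + 0.0625 = 0.1562 (working shown to 4 dp, full precision carried).
To 2 decimal places, D = 0.16.

0.16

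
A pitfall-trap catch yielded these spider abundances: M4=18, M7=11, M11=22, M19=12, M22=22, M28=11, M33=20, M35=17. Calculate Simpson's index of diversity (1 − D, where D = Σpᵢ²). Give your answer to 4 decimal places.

Total N = 18+11+22+12+22+11+20+17 = 133, so the proportions are 0.135338, 0.082707, 0.165414, 0.090226, 0.165414, 0.082707, 0.150376, 0.12782 (working shown to 6 dp, full precision carried).
D = 0.135338² + 0.082707² + 0.165414² + 0.090226² + 0.165414² + 0.082707² + 0.150376² + 0.12782² = 0.018316 + 0.006840 + 0.027362 + 0.008141 + 0.027362 + 0.006840 + 0.022613 + 0.016338 = 0.133812.
So 1 − D = 0.866188, i.e. 0.8662 to 4 decimal places.

0.8662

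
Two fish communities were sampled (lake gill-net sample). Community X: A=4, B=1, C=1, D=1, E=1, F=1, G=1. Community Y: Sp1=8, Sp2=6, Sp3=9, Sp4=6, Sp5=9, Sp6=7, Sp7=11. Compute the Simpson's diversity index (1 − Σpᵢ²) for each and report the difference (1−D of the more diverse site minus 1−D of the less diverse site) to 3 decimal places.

Community X: N=10, proportions 0.4, 0.1, 0.1, 0.1, 0.1, 0.1, 0.1, giving 1−D = 0.78000 (working shown to 5 dp, full precision carried).
Community Y: N=56, proportions 0.14286, 0.10714, 0.16071, 0.10714, 0.16071, 0.125, 0.19643, giving 1−D = 0.85077.
Difference = |0.78000 − 0.85077| = 0.07077, i.e. 0.071 to 3 decimal places.

0.071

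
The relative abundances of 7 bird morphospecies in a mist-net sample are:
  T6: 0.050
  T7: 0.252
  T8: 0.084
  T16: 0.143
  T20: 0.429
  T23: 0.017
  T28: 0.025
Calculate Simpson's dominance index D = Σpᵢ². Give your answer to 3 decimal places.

0.278

D = 0.05² + 0.252² + 0.084² + 0.143² + 0.429² + 0.017² + 0.025² = 0.00250 + 0.06350 + 0.00706 + 0.02045 + 0.18404 + 0.00029 + 0.00063 = 0.27846 (working shown to 5 dp, full precision carried).
To 3 decimal places, D = 0.278.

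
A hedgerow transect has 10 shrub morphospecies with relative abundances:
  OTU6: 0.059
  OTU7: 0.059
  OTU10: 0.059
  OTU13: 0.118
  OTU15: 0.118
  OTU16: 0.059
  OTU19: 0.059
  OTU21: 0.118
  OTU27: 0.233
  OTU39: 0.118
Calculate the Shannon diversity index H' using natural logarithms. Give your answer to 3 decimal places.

Each pᵢ ln pᵢ term (working shown to 5 dp, full precision carried): 0.059×(-2.83022)=-0.16698, 0.059×(-2.83022)=-0.16698, 0.059×(-2.83022)=-0.16698, 0.118×(-2.13707)=-0.25217, 0.118×(-2.13707)=-0.25217, 0.059×(-2.83022)=-0.16698, 0.059×(-2.83022)=-0.16698, 0.118×(-2.13707)=-0.25217, 0.233×(-1.45672)=-0.33942, 0.118×(-2.13707)=-0.25217.
Sum = -2.18303, so H' = 2.183.

2.183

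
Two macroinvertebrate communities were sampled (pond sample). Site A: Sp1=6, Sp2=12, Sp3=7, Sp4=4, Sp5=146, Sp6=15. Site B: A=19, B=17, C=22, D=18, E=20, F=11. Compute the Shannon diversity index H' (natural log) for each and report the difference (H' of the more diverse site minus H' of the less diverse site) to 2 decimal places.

Site A: N=190, proportions 0.0316, 0.0632, 0.0368, 0.0211, 0.7684, 0.0789, giving H' = 0.8893 (working shown to 4 dp, full precision carried).
Site B: N=107, proportions 0.1776, 0.1589, 0.2056, 0.1682, 0.1869, 0.1028, giving H' = 1.7716.
Difference = |0.8893 − 1.7716| = 0.8823, i.e. 0.88 to 2 decimal places.

0.88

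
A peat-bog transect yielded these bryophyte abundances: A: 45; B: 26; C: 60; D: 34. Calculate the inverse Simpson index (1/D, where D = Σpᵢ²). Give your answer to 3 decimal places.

3.651

Total N = 45+26+60+34 = 165, so the proportions are 0.2727273, 0.1575758, 0.3636364, 0.2060606 (working shown to 7 dp, full precision carried).
D = 0.2727273² + 0.1575758² + 0.3636364² + 0.2060606² = 0.0743802 + 0.0248301 + 0.1322314 + 0.0424610 = 0.2739027.
So 1/D = 3.65093, i.e. 3.651 to 3 decimal places.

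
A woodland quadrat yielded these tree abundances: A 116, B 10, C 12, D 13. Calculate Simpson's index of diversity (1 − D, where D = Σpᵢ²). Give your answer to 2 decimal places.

Total N = 116+10+12+13 = 151, so the proportions are 0.7682, 0.0662, 0.0795, 0.0861 (working shown to 4 dp, full precision carried).
D = 0.7682² + 0.0662² + 0.0795² + 0.0861² = 0.5901 + 0.0044 + 0.0063 + 0.0074 = 0.6083.
So 1 − D = 0.3917, i.e. 0.39 to 2 decimal places.

0.39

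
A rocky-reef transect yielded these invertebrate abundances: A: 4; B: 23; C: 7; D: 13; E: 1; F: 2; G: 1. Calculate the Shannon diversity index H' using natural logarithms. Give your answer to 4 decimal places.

Total N = 4+23+7+13+1+2+1 = 51, so the proportions are 0.078431, 0.45098, 0.137255, 0.254902, 0.019608, 0.039216, 0.019608 (working shown to 6 dp, full precision carried).
Each pᵢ ln pᵢ term: 0.078431×(-2.545531)=-0.199650, 0.45098×(-0.796331)=-0.359130, 0.137255×(-1.985915)=-0.272577, 0.254902×(-1.366876)=-0.348419, 0.019608×(-3.931826)=-0.077095, 0.039216×(-3.238678)=-0.127007, 0.019608×(-3.931826)=-0.077095.
Sum = -1.460972, so H' = 1.4610.

1.4610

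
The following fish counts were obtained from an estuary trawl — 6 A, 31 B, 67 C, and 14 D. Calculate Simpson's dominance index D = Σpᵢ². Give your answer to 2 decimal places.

0.41

Total N = 6+31+67+14 = 118, so the proportions are 0.0508, 0.2627, 0.5678, 0.1186 (working shown to 4 dp, full precision carried).
D = 0.0508² + 0.2627² + 0.5678² + 0.1186² = 0.0026 + 0.0690 + 0.3224 + 0.0141 = 0.4081.
To 2 decimal places, D = 0.41.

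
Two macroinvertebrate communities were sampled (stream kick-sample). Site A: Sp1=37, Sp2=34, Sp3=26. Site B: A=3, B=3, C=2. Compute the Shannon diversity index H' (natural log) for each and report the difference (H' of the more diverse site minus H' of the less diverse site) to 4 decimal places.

Site A: N=97, proportions 0.3814433, 0.3505155, 0.2680412, giving H' = 1.0880024 (working shown to 7 dp, full precision carried).
Site B: N=8, proportions 0.375, 0.375, 0.25, giving H' = 1.0821955.
Difference = |1.0880024 − 1.0821955| = 0.0058069, i.e. 0.0058 to 4 decimal places.

0.0058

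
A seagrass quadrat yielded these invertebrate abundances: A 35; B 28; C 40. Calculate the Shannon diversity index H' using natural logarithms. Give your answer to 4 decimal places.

Total N = 35+28+40 = 103, so the proportions are 0.339806, 0.271845, 0.38835 (working shown to 6 dp, full precision carried).
Each pᵢ ln pᵢ term: 0.339806×(-1.079381)=-0.366780, 0.271845×(-1.302524)=-0.354084, 0.38835×(-0.945850)=-0.367320.
Sum = -1.088184, so H' = 1.0882.

1.0882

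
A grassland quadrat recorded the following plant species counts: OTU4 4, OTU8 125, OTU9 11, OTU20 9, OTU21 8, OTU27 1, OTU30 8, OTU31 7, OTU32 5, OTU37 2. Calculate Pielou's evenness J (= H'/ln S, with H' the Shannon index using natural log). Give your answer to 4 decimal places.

Total N = 4+125+11+9+8+1+8+7+5+2 = 180, so the proportions are 0.022222, 0.694444, 0.061111, 0.05, 0.044444, 0.005556, 0.044444, 0.038889, 0.027778, 0.011111 (working shown to 6 dp, full precision carried).
H' = −Σ pᵢ ln pᵢ = −((-0.084592) + (-0.253224) + (-0.170809) + (-0.149787) + (-0.138378) + (-0.028850) + (-0.138378) + (-0.126274) + (-0.099542) + (-0.049998)) = 1.239834.
With S = 10 species, ln S = 2.302585, so J = 1.239834/2.302585 = 0.538453, i.e. 0.5385 to 4 decimal places.

0.5385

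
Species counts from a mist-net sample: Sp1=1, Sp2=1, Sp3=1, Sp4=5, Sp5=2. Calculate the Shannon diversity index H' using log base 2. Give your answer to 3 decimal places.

1.961

Total N = 1+1+1+5+2 = 10, so the proportions are 0.1, 0.1, 0.1, 0.5, 0.2 (working shown to 5 dp, full precision carried).
Each pᵢ log₂ pᵢ term: 0.1×(-3.32193)=-0.33219, 0.1×(-3.32193)=-0.33219, 0.1×(-3.32193)=-0.33219, 0.5×(-1.00000)=-0.50000, 0.2×(-2.32193)=-0.46439.
Sum = -1.96096, so H' = 1.961.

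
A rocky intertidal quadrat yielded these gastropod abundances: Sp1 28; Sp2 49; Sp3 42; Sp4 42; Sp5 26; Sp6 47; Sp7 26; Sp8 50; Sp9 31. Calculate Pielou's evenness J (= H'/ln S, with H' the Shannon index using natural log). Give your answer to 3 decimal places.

Total N = 28+49+42+42+26+47+26+50+31 = 341, so the proportions are 0.08211, 0.1437, 0.12317, 0.12317, 0.07625, 0.13783, 0.07625, 0.14663, 0.09091 (working shown to 5 dp, full precision carried).
H' = −Σ pᵢ ln pᵢ = −((-0.20525) + (-0.27878) + (-0.25794) + (-0.25794) + (-0.19624) + (-0.27314) + (-0.19624) + (-0.28150) + (-0.21799)) = 2.16503.
With S = 9 species, ln S = 2.19722, so J = 2.16503/2.19722 = 0.98535, i.e. 0.985 to 3 decimal places.

0.985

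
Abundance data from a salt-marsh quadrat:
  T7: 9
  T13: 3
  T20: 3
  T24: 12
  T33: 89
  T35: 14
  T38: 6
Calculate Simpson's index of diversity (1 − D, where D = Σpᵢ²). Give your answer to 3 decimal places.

0.546

Total N = 9+3+3+12+89+14+6 = 136, so the proportions are 0.06618, 0.02206, 0.02206, 0.08824, 0.65441, 0.10294, 0.04412 (working shown to 5 dp, full precision carried).
D = 0.06618² + 0.02206² + 0.02206² + 0.08824² + 0.65441² + 0.10294² + 0.04412² = 0.00438 + 0.00049 + 0.00049 + 0.00779 + 0.42825 + 0.01060 + 0.00195 = 0.45394.
So 1 − D = 0.54606, i.e. 0.546 to 3 decimal places.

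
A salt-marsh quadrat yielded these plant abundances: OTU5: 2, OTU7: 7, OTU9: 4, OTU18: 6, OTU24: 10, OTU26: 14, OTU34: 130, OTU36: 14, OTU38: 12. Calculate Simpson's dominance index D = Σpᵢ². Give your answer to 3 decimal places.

Total N = 2+7+4+6+10+14+130+14+12 = 199, so the proportions are 0.01005, 0.03518, 0.0201, 0.03015, 0.05025, 0.07035, 0.65327, 0.07035, 0.0603 (working shown to 5 dp, full precision carried).
D = 0.01005² + 0.03518² + 0.0201² + 0.03015² + 0.05025² + 0.07035² + 0.65327² + 0.07035² + 0.0603² = 0.00010 + 0.00124 + 0.00040 + 0.00091 + 0.00253 + 0.00495 + 0.42676 + 0.00495 + 0.00364 = 0.44547.
To 3 decimal places, D = 0.445.

0.445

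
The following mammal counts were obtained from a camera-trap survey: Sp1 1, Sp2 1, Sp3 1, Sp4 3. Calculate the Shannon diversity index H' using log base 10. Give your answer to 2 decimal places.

0.54

Total N = 1+1+1+3 = 6, so the proportions are 0.1667, 0.1667, 0.1667, 0.5 (working shown to 4 dp, full precision carried).
Each pᵢ log₁₀ pᵢ term: 0.1667×(-0.7782)=-0.1297, 0.1667×(-0.7782)=-0.1297, 0.1667×(-0.7782)=-0.1297, 0.5×(-0.3010)=-0.1505.
Sum = -0.5396, so H' = 0.54.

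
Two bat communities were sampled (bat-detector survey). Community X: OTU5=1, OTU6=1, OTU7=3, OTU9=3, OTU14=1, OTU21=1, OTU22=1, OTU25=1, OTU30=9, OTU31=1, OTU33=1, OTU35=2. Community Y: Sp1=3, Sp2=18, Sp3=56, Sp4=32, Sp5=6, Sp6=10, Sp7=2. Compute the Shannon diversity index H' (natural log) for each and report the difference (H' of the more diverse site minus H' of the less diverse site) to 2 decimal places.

Community X: N=25, proportions 0.04, 0.04, 0.12, 0.12, 0.04, 0.04, 0.04, 0.04, 0.36, 0.04, 0.04, 0.08, giving H' = 2.1088 (working shown to 4 dp, full precision carried).
Community Y: N=127, proportions 0.0236, 0.1417, 0.4409, 0.252, 0.0472, 0.0787, 0.0157, giving H' = 1.4835.
Difference = |2.1088 − 1.4835| = 0.6253, i.e. 0.63 to 2 decimal places.

0.63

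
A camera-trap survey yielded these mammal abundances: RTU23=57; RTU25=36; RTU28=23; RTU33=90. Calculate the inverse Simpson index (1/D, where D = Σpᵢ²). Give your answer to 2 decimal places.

Total N = 57+36+23+90 = 206, so the proportions are 0.276699, 0.174757, 0.11165, 0.436893 (working shown to 6 dp, full precision carried).
D = 0.276699² + 0.174757² + 0.11165² + 0.436893² = 0.076562 + 0.030540 + 0.012466 + 0.190876 = 0.310444.
So 1/D = 3.2212, i.e. 3.22 to 2 decimal places.

3.22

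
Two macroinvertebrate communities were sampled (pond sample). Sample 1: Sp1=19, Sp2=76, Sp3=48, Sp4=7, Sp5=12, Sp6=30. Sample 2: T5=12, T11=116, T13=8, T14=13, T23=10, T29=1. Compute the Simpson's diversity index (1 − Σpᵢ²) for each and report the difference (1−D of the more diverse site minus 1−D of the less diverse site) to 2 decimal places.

Sample 1: N=192, proportions 0.099, 0.3958, 0.25, 0.0365, 0.0625, 0.1562, giving 1−D = 0.7414 (working shown to 4 dp, full precision carried).
Sample 2: N=160, proportions 0.075, 0.725, 0.05, 0.0813, 0.0625, 0.0063, giving 1−D = 0.4557.
Difference = |0.7414 − 0.4557| = 0.2857, i.e. 0.29 to 2 decimal places.

0.29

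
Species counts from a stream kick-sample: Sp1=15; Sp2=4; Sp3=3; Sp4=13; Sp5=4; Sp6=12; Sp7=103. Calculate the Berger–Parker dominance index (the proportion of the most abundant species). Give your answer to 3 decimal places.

0.669

Total N = 15+4+3+13+4+12+103 = 154, so the proportions are 0.0974, 0.02597, 0.01948, 0.08442, 0.02597, 0.07792, 0.66883 (working shown to 5 dp, full precision carried).
The largest proportion is 0.66883, i.e. d = 0.669 to 3 decimal places.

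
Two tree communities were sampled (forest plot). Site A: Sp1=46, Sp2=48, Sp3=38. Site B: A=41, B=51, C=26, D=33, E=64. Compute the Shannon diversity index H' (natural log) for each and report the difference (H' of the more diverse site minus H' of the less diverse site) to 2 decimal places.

Site A: N=132, proportions 0.3485, 0.3636, 0.2879, giving H' = 1.0937 (working shown to 4 dp, full precision carried).
Site B: N=215, proportions 0.1907, 0.2372, 0.1209, 0.1535, 0.2977, giving H' = 1.5611.
Difference = |1.0937 − 1.5611| = 0.4674, i.e. 0.47 to 2 decimal places.

0.47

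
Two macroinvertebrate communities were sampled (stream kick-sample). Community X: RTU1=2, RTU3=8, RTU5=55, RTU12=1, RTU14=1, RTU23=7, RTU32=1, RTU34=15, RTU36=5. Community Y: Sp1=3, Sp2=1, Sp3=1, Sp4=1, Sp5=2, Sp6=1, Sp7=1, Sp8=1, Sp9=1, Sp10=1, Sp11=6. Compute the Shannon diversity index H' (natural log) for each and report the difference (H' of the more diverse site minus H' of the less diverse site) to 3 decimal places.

0.744

Community X: N=95, proportions 0.02105, 0.08421, 0.57895, 0.01053, 0.01053, 0.07368, 0.01053, 0.15789, 0.05263, giving H' = 1.38846 (working shown to 5 dp, full precision carried).
Community Y: N=19, proportions 0.15789, 0.05263, 0.05263, 0.05263, 0.10526, 0.05263, 0.05263, 0.05263, 0.05263, 0.05263, 0.31579, giving H' = 2.13219.
Difference = |1.38846 − 2.13219| = 0.74373, i.e. 0.744 to 3 decimal places.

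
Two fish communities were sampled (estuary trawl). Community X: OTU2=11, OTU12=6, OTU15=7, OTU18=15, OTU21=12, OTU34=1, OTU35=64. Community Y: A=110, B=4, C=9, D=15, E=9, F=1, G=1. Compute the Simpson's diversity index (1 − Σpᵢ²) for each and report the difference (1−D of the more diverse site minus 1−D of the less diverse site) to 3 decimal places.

Community X: N=116, proportions 0.094828, 0.051724, 0.060345, 0.12931, 0.103448, 0.008621, 0.551724, giving 1−D = 0.652794 (working shown to 6 dp, full precision carried).
Community Y: N=149, proportions 0.738255, 0.026846, 0.060403, 0.100671, 0.060403, 0.006711, 0.006711, giving 1−D = 0.436737.
Difference = |0.652794 − 0.436737| = 0.216057, i.e. 0.216 to 3 decimal places.

0.216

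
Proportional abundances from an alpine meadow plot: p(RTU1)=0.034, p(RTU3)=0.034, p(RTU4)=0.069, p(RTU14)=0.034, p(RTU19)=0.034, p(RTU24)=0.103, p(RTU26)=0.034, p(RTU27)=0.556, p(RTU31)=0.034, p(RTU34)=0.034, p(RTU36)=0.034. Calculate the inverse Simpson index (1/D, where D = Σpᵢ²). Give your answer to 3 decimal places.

2.996

D = 0.034² + 0.034² + 0.069² + 0.034² + 0.034² + 0.103² + 0.034² + 0.556² + 0.034² + 0.034² + 0.034² = 0.001156 + 0.001156 + 0.004761 + 0.001156 + 0.001156 + 0.010609 + 0.001156 + 0.309136 + 0.001156 + 0.001156 + 0.001156 = 0.333754 (working shown to 6 dp, full precision carried).
So 1/D = 2.99622, i.e. 2.996 to 3 decimal places.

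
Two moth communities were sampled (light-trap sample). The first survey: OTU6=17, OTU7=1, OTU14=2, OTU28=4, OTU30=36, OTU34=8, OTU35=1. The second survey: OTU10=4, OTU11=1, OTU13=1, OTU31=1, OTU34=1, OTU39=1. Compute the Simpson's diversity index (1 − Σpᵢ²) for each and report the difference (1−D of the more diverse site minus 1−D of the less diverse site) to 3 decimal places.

0.092

The first survey: N=69, proportions 0.24638, 0.01449, 0.02899, 0.05797, 0.52174, 0.11594, 0.01449, giving 1−D = 0.64902 (working shown to 5 dp, full precision carried).
The second survey: N=9, proportions 0.44444, 0.11111, 0.11111, 0.11111, 0.11111, 0.11111, giving 1−D = 0.74074.
Difference = |0.64902 − 0.74074| = 0.09172, i.e. 0.092 to 3 decimal places.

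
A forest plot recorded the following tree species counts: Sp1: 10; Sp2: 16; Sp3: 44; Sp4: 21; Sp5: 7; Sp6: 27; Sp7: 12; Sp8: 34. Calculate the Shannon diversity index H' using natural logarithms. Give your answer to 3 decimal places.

Total N = 10+16+44+21+7+27+12+34 = 171, so the proportions are 0.05848, 0.09357, 0.25731, 0.12281, 0.04094, 0.15789, 0.07018, 0.19883 (working shown to 5 dp, full precision carried).
Each pᵢ ln pᵢ term: 0.05848×(-2.83908)=-0.16603, 0.09357×(-2.36907)=-0.22167, 0.25731×(-1.35747)=-0.34929, 0.12281×(-2.09714)=-0.25754, 0.04094×(-3.19575)=-0.13082, 0.15789×(-1.84583)=-0.29145, 0.07018×(-2.65676)=-0.18644, 0.19883×(-1.61530)=-0.32117.
Sum = -1.92441, so H' = 1.924.

1.924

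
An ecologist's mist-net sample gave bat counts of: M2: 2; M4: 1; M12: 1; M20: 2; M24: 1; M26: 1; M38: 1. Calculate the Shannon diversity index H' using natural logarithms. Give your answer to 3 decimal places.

1.889

Total N = 2+1+1+2+1+1+1 = 9, so the proportions are 0.22222, 0.11111, 0.11111, 0.22222, 0.11111, 0.11111, 0.11111 (working shown to 5 dp, full precision carried).
Each pᵢ ln pᵢ term: 0.22222×(-1.50408)=-0.33424, 0.11111×(-2.19722)=-0.24414, 0.11111×(-2.19722)=-0.24414, 0.22222×(-1.50408)=-0.33424, 0.11111×(-2.19722)=-0.24414, 0.11111×(-2.19722)=-0.24414, 0.11111×(-2.19722)=-0.24414.
Sum = -1.88916, so H' = 1.889.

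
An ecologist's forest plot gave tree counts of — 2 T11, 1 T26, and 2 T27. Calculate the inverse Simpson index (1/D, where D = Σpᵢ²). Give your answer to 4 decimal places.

2.7778

Total N = 2+1+2 = 5, so the proportions are 0.4, 0.2, 0.4 (working shown to 7 dp, full precision carried).
D = 0.4² + 0.2² + 0.4² = 0.1600000 + 0.0400000 + 0.1600000 = 0.3600000.
So 1/D = 2.777778, i.e. 2.7778 to 4 decimal places.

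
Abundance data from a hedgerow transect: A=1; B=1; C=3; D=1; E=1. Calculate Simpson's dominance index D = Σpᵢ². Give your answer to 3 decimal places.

0.265

Total N = 1+1+3+1+1 = 7, so the proportions are 0.14286, 0.14286, 0.42857, 0.14286, 0.14286 (working shown to 5 dp, full precision carried).
D = 0.14286² + 0.14286² + 0.42857² + 0.14286² + 0.14286² = 0.02041 + 0.02041 + 0.18367 + 0.02041 + 0.02041 = 0.26531.
To 3 decimal places, D = 0.265.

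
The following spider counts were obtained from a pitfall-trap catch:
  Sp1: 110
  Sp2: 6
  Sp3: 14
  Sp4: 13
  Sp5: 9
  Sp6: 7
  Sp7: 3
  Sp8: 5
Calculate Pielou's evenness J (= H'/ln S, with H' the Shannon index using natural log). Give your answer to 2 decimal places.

0.61

Total N = 110+6+14+13+9+7+3+5 = 167, so the proportions are 0.6587, 0.0359, 0.0838, 0.0778, 0.0539, 0.0419, 0.018, 0.0299 (working shown to 4 dp, full precision carried).
H' = −Σ pᵢ ln pᵢ = −((-0.2750) + (-0.1195) + (-0.2078) + (-0.1987) + (-0.1574) + (-0.1330) + (-0.0722) + (-0.1050)) = 1.2687.
With S = 8 species, ln S = 2.0794, so J = 1.2687/2.0794 = 0.6101, i.e. 0.61 to 2 decimal places.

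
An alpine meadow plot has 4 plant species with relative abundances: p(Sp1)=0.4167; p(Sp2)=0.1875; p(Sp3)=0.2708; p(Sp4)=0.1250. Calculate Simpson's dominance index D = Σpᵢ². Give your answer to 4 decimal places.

D = 0.4167² + 0.1875² + 0.2708² + 0.125² = 0.173639 + 0.035156 + 0.073333 + 0.015625 = 0.297753 (working shown to 6 dp, full precision carried).
To 4 decimal places, D = 0.2978.

0.2978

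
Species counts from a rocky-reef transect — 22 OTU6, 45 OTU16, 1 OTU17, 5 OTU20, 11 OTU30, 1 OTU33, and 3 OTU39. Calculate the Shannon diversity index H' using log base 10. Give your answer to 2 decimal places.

Total N = 22+45+1+5+11+1+3 = 88, so the proportions are 0.25, 0.5114, 0.0114, 0.0568, 0.125, 0.0114, 0.0341 (working shown to 4 dp, full precision carried).
Each pᵢ log₁₀ pᵢ term: 0.25×(-0.6021)=-0.1505, 0.5114×(-0.2913)=-0.1489, 0.0114×(-1.9445)=-0.0221, 0.0568×(-1.2455)=-0.0708, 0.125×(-0.9031)=-0.1129, 0.0114×(-1.9445)=-0.0221, 0.0341×(-1.4674)=-0.0500.
Sum = -0.5773, so H' = 0.58.

0.58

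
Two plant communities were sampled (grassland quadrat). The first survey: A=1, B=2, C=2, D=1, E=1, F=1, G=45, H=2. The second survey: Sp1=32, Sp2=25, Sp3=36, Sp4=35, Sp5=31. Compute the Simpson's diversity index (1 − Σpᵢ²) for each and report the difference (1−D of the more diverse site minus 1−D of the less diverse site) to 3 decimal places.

0.472

The first survey: N=55, proportions 0.01818, 0.03636, 0.03636, 0.01818, 0.01818, 0.01818, 0.81818, 0.03636, giving 1−D = 0.32529 (working shown to 5 dp, full precision carried).
The second survey: N=159, proportions 0.20126, 0.15723, 0.22642, 0.22013, 0.19497, giving 1−D = 0.79704.
Difference = |0.32529 − 0.79704| = 0.47175, i.e. 0.472 to 3 decimal places.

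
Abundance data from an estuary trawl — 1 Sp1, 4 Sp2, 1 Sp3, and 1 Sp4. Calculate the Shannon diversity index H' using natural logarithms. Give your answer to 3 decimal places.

Total N = 1+4+1+1 = 7, so the proportions are 0.14286, 0.57143, 0.14286, 0.14286 (working shown to 5 dp, full precision carried).
Each pᵢ ln pᵢ term: 0.14286×(-1.94591)=-0.27799, 0.57143×(-0.55962)=-0.31978, 0.14286×(-1.94591)=-0.27799, 0.14286×(-1.94591)=-0.27799.
Sum = -1.15374, so H' = 1.154.

1.154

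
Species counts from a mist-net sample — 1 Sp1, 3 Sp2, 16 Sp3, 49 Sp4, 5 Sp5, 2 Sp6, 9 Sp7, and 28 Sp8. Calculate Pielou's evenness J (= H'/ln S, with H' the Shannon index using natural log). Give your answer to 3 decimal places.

0.738

Total N = 1+3+16+49+5+2+9+28 = 113, so the proportions are 0.00885, 0.02655, 0.14159, 0.43363, 0.04425, 0.0177, 0.07965, 0.24779 (working shown to 5 dp, full precision carried).
H' = −Σ pᵢ ln pᵢ = −((-0.04184) + (-0.09634) + (-0.27679) + (-0.36233) + (-0.13796) + (-0.07140) + (-0.20152) + (-0.34571)) = 1.53388.
With S = 8 species, ln S = 2.07944, so J = 1.53388/2.07944 = 0.73764, i.e. 0.738 to 3 decimal places.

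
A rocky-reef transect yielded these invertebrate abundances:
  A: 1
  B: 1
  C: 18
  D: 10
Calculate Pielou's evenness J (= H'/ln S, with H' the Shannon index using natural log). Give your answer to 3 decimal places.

0.649

Total N = 1+1+18+10 = 30, so the proportions are 0.03333, 0.03333, 0.6, 0.33333 (working shown to 5 dp, full precision carried).
H' = −Σ pᵢ ln pᵢ = −((-0.11337) + (-0.11337) + (-0.30650) + (-0.36620)) = 0.89945.
With S = 4 species, ln S = 1.38629, so J = 0.89945/1.38629 = 0.64881, i.e. 0.649 to 3 decimal places.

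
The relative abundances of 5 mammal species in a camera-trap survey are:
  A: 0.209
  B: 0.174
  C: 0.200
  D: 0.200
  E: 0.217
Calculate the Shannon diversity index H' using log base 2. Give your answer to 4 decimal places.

Each pᵢ log₂ pᵢ term (working shown to 6 dp, full precision carried): 0.209×(-2.258425)=-0.472011, 0.174×(-2.522841)=-0.438974, 0.2×(-2.321928)=-0.464386, 0.2×(-2.321928)=-0.464386, 0.217×(-2.204233)=-0.478319.
Sum = -2.318075, so H' = 2.3181.

2.3181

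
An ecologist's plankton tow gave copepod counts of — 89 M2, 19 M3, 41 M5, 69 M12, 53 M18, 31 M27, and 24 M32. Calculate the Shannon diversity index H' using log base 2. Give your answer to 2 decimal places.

2.63

Total N = 89+19+41+69+53+31+24 = 326, so the proportions are 0.273, 0.0583, 0.1258, 0.2117, 0.1626, 0.0951, 0.0736 (working shown to 4 dp, full precision carried).
Each pᵢ log₂ pᵢ term: 0.273×(-1.8730)=-0.5113, 0.0583×(-4.1008)=-0.2390, 0.1258×(-2.9912)=-0.3762, 0.2117×(-2.2402)=-0.4742, 0.1626×(-2.6208)=-0.4261, 0.0951×(-3.3945)=-0.3228, 0.0736×(-3.7638)=-0.2771.
Sum = -2.6266, so H' = 2.63.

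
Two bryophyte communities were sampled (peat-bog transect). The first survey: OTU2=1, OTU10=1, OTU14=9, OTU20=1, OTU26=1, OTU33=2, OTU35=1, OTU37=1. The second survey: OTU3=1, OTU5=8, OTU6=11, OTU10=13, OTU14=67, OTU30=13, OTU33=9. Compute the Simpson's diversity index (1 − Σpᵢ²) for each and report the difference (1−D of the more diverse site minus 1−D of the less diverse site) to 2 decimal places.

0.03

The first survey: N=17, proportions 0.05882, 0.05882, 0.52941, 0.05882, 0.05882, 0.11765, 0.05882, 0.05882, giving 1−D = 0.68512 (working shown to 5 dp, full precision carried).
The second survey: N=122, proportions 0.0082, 0.06557, 0.09016, 0.10656, 0.54918, 0.10656, 0.07377, giving 1−D = 0.65775.
Difference = |0.68512 − 0.65775| = 0.02737, i.e. 0.03 to 2 decimal places.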